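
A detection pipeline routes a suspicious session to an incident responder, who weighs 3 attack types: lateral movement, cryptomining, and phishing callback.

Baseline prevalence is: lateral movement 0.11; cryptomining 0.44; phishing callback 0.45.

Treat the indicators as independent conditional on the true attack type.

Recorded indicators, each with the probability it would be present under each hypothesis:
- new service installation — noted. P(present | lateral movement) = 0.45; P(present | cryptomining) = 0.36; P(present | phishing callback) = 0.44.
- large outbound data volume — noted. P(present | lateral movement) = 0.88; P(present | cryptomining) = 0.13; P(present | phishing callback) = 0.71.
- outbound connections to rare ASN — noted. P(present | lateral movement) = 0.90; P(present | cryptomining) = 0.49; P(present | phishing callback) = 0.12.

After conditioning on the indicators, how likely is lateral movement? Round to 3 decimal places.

By Bayes' rule with conditional independence, the unnormalized weight for each hypothesis is prior × ∏ likelihoods:
  lateral movement: 0.11 × 0.45 × 0.88 × 0.90 = 0.039204
  cryptomining: 0.44 × 0.36 × 0.13 × 0.49 = 0.01009
  phishing callback: 0.45 × 0.44 × 0.71 × 0.12 = 0.01687
Marginal likelihood of the evidence = 0.066164.
P(lateral movement | evidence) = 0.039204 / 0.066164 ≈ 0.593.

0.593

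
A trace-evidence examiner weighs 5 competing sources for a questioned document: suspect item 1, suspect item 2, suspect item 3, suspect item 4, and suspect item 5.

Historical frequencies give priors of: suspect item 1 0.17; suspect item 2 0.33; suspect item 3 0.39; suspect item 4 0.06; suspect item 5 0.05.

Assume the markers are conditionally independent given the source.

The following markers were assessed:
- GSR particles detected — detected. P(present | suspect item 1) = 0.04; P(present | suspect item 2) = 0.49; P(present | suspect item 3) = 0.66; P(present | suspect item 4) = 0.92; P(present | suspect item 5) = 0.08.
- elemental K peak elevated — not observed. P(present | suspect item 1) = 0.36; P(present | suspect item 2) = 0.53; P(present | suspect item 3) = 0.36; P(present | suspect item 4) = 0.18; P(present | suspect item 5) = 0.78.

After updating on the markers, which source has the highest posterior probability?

suspect item 3

By Bayes' rule with conditional independence, the unnormalized weight for each hypothesis is prior × ∏ likelihoods (using 1 − P(present | H) for each absent marker):
  suspect item 1: 0.17 × 0.04 × (1 − 0.36) = 0.004352
  suspect item 2: 0.33 × 0.49 × (1 − 0.53) = 0.075999
  suspect item 3: 0.39 × 0.66 × (1 − 0.36) = 0.16474
  suspect item 4: 0.06 × 0.92 × (1 − 0.18) = 0.045264
  suspect item 5: 0.05 × 0.08 × (1 − 0.78) = 0.00088
Normalizing constant Z = 0.004352 + 0.075999 + 0.16474 + 0.045264 + 0.00088 = 0.29123.
P(suspect item 1 | evidence) ≈ 0.004352 / 0.29123 ≈ 0.015
P(suspect item 2 | evidence) ≈ 0.075999 / 0.29123 ≈ 0.261
P(suspect item 3 | evidence) ≈ 0.16474 / 0.29123 ≈ 0.566
P(suspect item 4 | evidence) ≈ 0.045264 / 0.29123 ≈ 0.155
P(suspect item 5 | evidence) ≈ 0.00088 / 0.29123 ≈ 0.003
The largest is 0.566, so suspect item 3 is most probable.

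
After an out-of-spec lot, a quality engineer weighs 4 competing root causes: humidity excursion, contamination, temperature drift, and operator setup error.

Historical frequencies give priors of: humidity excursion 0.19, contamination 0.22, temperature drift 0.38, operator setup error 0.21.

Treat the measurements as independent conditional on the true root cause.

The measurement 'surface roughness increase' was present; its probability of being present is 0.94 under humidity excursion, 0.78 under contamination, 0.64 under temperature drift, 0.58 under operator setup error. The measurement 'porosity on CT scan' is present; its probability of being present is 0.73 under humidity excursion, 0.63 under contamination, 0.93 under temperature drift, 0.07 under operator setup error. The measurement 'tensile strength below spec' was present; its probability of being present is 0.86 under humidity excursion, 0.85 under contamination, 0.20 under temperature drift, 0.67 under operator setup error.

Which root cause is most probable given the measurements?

humidity excursion

For each hypothesis, the unnormalized posterior weight is prior × product of the measurement likelihoods:
  humidity excursion: 0.19 × 0.94 × 0.73 × 0.86 = 0.11213
  contamination: 0.22 × 0.78 × 0.63 × 0.85 = 0.091892
  temperature drift: 0.38 × 0.64 × 0.93 × 0.20 = 0.045235
  operator setup error: 0.21 × 0.58 × 0.07 × 0.67 = 0.0057124
Normalizing constant Z = 0.11213 + 0.091892 + 0.045235 + 0.0057124 = 0.25496.
P(humidity excursion | evidence) ≈ 0.11213 / 0.25496 ≈ 0.440
P(contamination | evidence) ≈ 0.091892 / 0.25496 ≈ 0.360
P(temperature drift | evidence) ≈ 0.045235 / 0.25496 ≈ 0.177
P(operator setup error | evidence) ≈ 0.0057124 / 0.25496 ≈ 0.022
The largest is 0.440, so humidity excursion is most probable.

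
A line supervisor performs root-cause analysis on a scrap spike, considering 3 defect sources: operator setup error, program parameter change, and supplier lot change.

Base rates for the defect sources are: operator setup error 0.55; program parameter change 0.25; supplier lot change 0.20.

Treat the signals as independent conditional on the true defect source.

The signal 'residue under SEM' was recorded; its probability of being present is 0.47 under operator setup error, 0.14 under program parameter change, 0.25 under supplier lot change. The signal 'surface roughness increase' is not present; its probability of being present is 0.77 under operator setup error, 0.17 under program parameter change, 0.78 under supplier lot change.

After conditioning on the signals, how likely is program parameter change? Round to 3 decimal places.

0.292

By Bayes' rule with conditional independence, the unnormalized weight for each hypothesis is prior × ∏ likelihoods (using 1 − P(present | H) for each absent signal):
  operator setup error: 0.55 × 0.47 × (1 − 0.77) = 0.059455
  program parameter change: 0.25 × 0.14 × (1 − 0.17) = 0.02905
  supplier lot change: 0.20 × 0.25 × (1 − 0.78) = 0.011
Marginal likelihood of the evidence = 0.099505.
P(program parameter change | evidence) = 0.02905 / 0.099505 ≈ 0.292.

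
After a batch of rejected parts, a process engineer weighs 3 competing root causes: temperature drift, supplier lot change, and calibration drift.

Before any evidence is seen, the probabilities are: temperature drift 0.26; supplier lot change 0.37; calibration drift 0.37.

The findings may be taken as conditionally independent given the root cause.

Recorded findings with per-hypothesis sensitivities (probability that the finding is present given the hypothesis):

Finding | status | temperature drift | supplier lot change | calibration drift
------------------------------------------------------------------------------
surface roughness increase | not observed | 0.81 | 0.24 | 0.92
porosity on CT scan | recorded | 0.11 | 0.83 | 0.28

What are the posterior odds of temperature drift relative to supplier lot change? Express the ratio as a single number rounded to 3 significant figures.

Unnormalized posterior weight (prior times the finding likelihoods) for each of the two hypotheses (using 1 − P(present | H) for each absent finding):
  temperature drift: 0.26 × (1 − 0.81) × 0.11 = 0.005434
  supplier lot change: 0.37 × (1 − 0.24) × 0.83 = 0.2334
Posterior odds = 0.005434 / 0.2334 ≈ 0.0233.

0.0233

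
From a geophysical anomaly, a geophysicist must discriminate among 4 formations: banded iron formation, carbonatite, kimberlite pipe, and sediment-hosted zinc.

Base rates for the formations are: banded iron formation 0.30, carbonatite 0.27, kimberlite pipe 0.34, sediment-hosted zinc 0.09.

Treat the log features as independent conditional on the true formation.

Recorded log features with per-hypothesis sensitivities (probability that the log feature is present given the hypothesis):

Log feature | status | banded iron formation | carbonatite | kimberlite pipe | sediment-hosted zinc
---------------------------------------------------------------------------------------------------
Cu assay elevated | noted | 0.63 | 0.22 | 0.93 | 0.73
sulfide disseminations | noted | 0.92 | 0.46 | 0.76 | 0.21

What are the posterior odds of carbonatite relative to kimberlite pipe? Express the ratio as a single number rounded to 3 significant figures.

The normalizing constant cancels in an odds ratio, so compute prior × likelihood for the two hypotheses only:
  carbonatite: 0.27 × 0.22 × 0.46 = 0.027324
  kimberlite pipe: 0.34 × 0.93 × 0.76 = 0.24031
Posterior odds = 0.027324 / 0.24031 ≈ 0.114.

0.114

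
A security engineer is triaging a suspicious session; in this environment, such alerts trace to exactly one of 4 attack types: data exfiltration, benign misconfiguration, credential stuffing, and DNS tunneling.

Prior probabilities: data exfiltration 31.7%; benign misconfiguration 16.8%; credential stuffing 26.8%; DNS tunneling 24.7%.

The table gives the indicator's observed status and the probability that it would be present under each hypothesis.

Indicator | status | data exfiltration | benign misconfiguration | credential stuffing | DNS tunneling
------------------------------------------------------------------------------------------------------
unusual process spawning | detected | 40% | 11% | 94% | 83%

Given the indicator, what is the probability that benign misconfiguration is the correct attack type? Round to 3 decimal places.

Multiply each prior by the likelihood of the indicator:
  data exfiltration: 0.317 × 0.40 = 0.1268
  benign misconfiguration: 0.168 × 0.11 = 0.01848
  credential stuffing: 0.268 × 0.94 = 0.25192
  DNS tunneling: 0.247 × 0.83 = 0.20501
The unnormalized weights sum to 0.60221.
P(benign misconfiguration | evidence) = 0.01848 / 0.60221 ≈ 0.031.

0.031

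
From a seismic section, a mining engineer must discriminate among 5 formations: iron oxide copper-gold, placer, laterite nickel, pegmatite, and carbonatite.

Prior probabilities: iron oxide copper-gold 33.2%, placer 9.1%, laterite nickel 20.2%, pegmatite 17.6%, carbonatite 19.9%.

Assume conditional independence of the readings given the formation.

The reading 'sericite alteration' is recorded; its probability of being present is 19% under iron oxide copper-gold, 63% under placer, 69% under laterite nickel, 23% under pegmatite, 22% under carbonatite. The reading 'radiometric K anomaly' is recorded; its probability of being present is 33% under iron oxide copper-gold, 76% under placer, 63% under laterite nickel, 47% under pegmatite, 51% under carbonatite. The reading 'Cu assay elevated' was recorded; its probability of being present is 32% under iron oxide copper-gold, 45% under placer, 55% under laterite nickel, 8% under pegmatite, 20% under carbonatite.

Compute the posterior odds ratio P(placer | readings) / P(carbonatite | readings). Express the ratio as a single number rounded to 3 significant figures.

4.39

The normalizing constant cancels in an odds ratio, so compute prior × likelihood for the two hypotheses only:
  placer: 0.091 × 0.63 × 0.76 × 0.45 = 0.019607
  carbonatite: 0.199 × 0.22 × 0.51 × 0.20 = 0.0044656
Odds(placer : carbonatite) = 0.019607 / 0.0044656 ≈ 4.39.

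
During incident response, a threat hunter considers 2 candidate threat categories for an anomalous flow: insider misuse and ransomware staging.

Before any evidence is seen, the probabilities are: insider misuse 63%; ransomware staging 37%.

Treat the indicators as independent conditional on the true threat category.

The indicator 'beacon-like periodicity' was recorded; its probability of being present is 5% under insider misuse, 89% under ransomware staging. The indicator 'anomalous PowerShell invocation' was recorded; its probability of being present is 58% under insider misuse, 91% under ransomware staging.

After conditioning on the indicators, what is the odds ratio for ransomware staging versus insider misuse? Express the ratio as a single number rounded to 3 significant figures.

Unnormalized posterior weight (prior times the indicator likelihoods) for each of the two hypotheses:
  ransomware staging: 0.37 × 0.89 × 0.91 = 0.29966
  insider misuse: 0.63 × 0.05 × 0.58 = 0.01827
Posterior odds = 0.29966 / 0.01827 ≈ 16.4.

16.4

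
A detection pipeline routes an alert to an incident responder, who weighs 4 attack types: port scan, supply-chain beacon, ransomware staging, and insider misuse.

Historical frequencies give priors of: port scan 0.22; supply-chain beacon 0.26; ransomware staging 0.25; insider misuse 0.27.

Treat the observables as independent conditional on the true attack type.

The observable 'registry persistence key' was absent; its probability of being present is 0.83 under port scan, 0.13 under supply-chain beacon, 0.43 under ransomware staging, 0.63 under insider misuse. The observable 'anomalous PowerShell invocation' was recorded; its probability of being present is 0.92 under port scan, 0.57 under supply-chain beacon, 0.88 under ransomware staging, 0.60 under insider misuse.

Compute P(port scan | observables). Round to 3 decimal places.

0.099

By Bayes' rule with conditional independence, the unnormalized weight for each hypothesis is prior × ∏ likelihoods (using 1 − P(present | H) for each absent observable):
  port scan: 0.22 × (1 − 0.83) × 0.92 = 0.034408
  supply-chain beacon: 0.26 × (1 − 0.13) × 0.57 = 0.12893
  ransomware staging: 0.25 × (1 − 0.43) × 0.88 = 0.1254
  insider misuse: 0.27 × (1 − 0.63) × 0.60 = 0.05994
Marginal likelihood of the evidence = 0.34868.
P(port scan | evidence) = 0.034408 / 0.34868 ≈ 0.099.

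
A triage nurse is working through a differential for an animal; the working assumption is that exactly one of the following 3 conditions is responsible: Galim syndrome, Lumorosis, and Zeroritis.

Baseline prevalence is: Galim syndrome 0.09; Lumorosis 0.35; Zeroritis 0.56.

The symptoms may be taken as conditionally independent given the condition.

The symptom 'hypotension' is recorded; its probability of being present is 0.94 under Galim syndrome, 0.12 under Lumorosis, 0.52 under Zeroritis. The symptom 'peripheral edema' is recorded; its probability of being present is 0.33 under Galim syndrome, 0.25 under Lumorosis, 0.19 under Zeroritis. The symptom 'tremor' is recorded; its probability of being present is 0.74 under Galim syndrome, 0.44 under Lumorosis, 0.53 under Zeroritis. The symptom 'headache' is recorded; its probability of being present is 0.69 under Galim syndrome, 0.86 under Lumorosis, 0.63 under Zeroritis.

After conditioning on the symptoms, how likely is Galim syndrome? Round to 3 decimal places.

0.388

By Bayes' rule with conditional independence, the unnormalized weight for each hypothesis is prior × ∏ likelihoods:
  Galim syndrome: 0.09 × 0.94 × 0.33 × 0.74 × 0.69 = 0.014255
  Lumorosis: 0.35 × 0.12 × 0.25 × 0.44 × 0.86 = 0.0039732
  Zeroritis: 0.56 × 0.52 × 0.19 × 0.53 × 0.63 = 0.018474
The unnormalized weights sum to 0.036702.
P(Galim syndrome | evidence) = 0.014255 / 0.036702 ≈ 0.388.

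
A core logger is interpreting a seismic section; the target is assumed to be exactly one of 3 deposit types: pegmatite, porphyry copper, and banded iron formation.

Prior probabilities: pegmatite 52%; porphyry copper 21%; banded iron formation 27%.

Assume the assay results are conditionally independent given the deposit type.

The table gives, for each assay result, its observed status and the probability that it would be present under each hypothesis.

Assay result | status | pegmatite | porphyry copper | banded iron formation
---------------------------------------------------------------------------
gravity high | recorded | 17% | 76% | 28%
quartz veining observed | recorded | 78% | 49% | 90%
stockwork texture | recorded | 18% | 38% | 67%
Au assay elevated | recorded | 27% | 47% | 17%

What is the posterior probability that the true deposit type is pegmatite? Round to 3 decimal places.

0.134

Multiply each prior by the joint likelihood of the assay result pattern:
  pegmatite: 0.52 × 0.17 × 0.78 × 0.18 × 0.27 = 0.0033511
  porphyry copper: 0.21 × 0.76 × 0.49 × 0.38 × 0.47 = 0.013967
  banded iron formation: 0.27 × 0.28 × 0.90 × 0.67 × 0.17 = 0.0077498
The unnormalized weights sum to 0.025068.
P(pegmatite | evidence) = 0.0033511 / 0.025068 ≈ 0.134.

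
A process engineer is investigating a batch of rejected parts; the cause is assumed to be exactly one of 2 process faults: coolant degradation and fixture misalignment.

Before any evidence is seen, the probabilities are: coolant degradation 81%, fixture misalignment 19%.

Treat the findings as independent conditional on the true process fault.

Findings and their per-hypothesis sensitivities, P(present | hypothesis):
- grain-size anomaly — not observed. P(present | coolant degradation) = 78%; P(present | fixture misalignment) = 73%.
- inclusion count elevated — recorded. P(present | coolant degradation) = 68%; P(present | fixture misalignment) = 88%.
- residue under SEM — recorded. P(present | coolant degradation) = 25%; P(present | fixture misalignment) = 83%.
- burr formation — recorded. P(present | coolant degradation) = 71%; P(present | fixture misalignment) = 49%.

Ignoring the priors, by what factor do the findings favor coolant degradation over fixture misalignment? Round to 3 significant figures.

0.275

The Bayes factor is the ratio of the joint likelihoods of the evidence pattern under the two hypotheses (using 1 − P(present | H) for each absent finding).
  coolant degradation: (1 − 0.78) × 0.68 × 0.25 × 0.71 = 0.026554
  fixture misalignment: (1 − 0.73) × 0.88 × 0.83 × 0.49 = 0.096632
Bayes factor = 0.026554 / 0.096632 ≈ 0.275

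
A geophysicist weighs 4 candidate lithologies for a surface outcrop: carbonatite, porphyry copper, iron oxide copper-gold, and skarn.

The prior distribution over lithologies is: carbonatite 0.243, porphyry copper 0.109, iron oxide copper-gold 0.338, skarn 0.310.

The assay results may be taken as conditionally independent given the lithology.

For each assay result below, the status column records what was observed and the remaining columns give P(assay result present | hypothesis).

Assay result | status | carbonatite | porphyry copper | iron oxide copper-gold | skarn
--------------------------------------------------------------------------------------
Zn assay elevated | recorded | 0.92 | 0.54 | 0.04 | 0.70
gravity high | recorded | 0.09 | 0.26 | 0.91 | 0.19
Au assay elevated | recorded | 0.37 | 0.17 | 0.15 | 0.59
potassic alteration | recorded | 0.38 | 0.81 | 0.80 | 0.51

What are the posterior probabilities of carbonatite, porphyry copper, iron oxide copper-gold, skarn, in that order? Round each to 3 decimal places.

For each hypothesis, the unnormalized posterior weight is prior × product of the assay result likelihoods:
  carbonatite: 0.243 × 0.92 × 0.09 × 0.37 × 0.38 = 0.0028289
  porphyry copper: 0.109 × 0.54 × 0.26 × 0.17 × 0.81 = 0.0021073
  iron oxide copper-gold: 0.338 × 0.04 × 0.91 × 0.15 × 0.80 = 0.0014764
  skarn: 0.310 × 0.70 × 0.19 × 0.59 × 0.51 = 0.012406
The unnormalized weights sum to 0.018819.
P(carbonatite | evidence) = 0.0028289 / 0.018819 ≈ 0.150
P(porphyry copper | evidence) = 0.0021073 / 0.018819 ≈ 0.112
P(iron oxide copper-gold | evidence) = 0.0014764 / 0.018819 ≈ 0.078
P(skarn | evidence) = 0.012406 / 0.018819 ≈ 0.659

0.150, 0.112, 0.078, 0.659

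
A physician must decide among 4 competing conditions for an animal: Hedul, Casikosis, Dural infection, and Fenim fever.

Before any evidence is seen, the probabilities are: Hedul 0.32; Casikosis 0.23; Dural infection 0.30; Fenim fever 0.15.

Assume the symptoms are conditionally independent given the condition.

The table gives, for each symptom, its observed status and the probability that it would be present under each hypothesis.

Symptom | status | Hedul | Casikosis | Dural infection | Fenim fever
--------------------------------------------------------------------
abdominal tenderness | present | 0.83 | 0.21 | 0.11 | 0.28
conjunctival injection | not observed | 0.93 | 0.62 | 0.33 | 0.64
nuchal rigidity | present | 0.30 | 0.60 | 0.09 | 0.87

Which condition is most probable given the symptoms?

Fenim fever

By Bayes' rule with conditional independence, the unnormalized weight for each hypothesis is prior × ∏ likelihoods (using 1 − P(present | H) for each absent symptom):
  Hedul: 0.32 × 0.83 × (1 − 0.93) × 0.30 = 0.0055776
  Casikosis: 0.23 × 0.21 × (1 − 0.62) × 0.60 = 0.011012
  Dural infection: 0.30 × 0.11 × (1 − 0.33) × 0.09 = 0.0019899
  Fenim fever: 0.15 × 0.28 × (1 − 0.64) × 0.87 = 0.013154
Marginal likelihood of the evidence = 0.031734.
P(Hedul | evidence) ≈ 0.0055776 / 0.031734 ≈ 0.176
P(Casikosis | evidence) ≈ 0.011012 / 0.031734 ≈ 0.347
P(Dural infection | evidence) ≈ 0.0019899 / 0.031734 ≈ 0.063
P(Fenim fever | evidence) ≈ 0.013154 / 0.031734 ≈ 0.415
The largest is 0.415, so Fenim fever is most probable.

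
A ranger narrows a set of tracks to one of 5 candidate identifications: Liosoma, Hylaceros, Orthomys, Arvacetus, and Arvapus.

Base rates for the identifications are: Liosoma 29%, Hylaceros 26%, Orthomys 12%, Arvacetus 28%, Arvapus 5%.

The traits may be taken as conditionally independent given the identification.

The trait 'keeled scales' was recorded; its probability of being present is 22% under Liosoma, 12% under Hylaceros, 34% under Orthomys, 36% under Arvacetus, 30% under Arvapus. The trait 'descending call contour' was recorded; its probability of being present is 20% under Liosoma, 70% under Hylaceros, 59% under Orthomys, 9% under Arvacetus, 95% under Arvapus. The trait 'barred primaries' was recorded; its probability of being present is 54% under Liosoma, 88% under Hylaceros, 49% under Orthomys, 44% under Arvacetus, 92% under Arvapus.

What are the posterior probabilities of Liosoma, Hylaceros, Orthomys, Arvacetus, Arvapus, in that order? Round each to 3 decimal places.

By Bayes' rule with conditional independence, the unnormalized weight for each hypothesis is prior × ∏ likelihoods:
  Liosoma: 0.29 × 0.22 × 0.20 × 0.54 = 0.0068904
  Hylaceros: 0.26 × 0.12 × 0.70 × 0.88 = 0.019219
  Orthomys: 0.12 × 0.34 × 0.59 × 0.49 = 0.011795
  Arvacetus: 0.28 × 0.36 × 0.09 × 0.44 = 0.0039917
  Arvapus: 0.05 × 0.30 × 0.95 × 0.92 = 0.01311
Normalizing constant Z = 0.0068904 + 0.019219 + 0.011795 + 0.0039917 + 0.01311 = 0.055007.
P(Liosoma | evidence) = 0.0068904 / 0.055007 ≈ 0.125
P(Hylaceros | evidence) = 0.019219 / 0.055007 ≈ 0.349
P(Orthomys | evidence) = 0.011795 / 0.055007 ≈ 0.214
P(Arvacetus | evidence) = 0.0039917 / 0.055007 ≈ 0.073
P(Arvapus | evidence) = 0.01311 / 0.055007 ≈ 0.238

0.125, 0.349, 0.214, 0.073, 0.238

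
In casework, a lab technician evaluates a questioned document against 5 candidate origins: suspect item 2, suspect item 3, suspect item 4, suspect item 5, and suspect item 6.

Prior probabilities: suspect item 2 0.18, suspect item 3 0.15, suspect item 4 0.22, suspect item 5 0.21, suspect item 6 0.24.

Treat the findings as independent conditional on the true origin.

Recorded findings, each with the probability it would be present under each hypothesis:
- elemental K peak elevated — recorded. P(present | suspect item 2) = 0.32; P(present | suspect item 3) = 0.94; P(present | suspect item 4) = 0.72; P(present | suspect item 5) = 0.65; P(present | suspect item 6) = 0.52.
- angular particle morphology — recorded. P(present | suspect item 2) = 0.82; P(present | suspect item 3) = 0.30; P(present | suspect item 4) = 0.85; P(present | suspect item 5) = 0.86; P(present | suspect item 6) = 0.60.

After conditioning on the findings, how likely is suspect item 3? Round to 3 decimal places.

Multiply each prior by the joint likelihood of the evidence pattern:
  suspect item 2: 0.18 × 0.32 × 0.82 = 0.047232
  suspect item 3: 0.15 × 0.94 × 0.30 = 0.0423
  suspect item 4: 0.22 × 0.72 × 0.85 = 0.13464
  suspect item 5: 0.21 × 0.65 × 0.86 = 0.11739
  suspect item 6: 0.24 × 0.52 × 0.60 = 0.07488
Normalizing constant Z = 0.047232 + 0.0423 + 0.13464 + 0.11739 + 0.07488 = 0.41644.
P(suspect item 3 | evidence) = 0.0423 / 0.41644 ≈ 0.102.

0.102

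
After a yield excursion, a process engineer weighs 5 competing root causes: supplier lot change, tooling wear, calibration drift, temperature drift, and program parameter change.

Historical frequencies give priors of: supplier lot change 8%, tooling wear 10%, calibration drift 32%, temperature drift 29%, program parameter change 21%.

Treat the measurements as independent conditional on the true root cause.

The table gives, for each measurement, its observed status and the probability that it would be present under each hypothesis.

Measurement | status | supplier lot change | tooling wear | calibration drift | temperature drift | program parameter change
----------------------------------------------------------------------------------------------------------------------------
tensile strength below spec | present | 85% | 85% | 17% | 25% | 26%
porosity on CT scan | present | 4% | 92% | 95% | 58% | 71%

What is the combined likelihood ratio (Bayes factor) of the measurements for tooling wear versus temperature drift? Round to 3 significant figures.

Joint likelihood of the measurement pattern under each hypothesis:
  tooling wear: 0.85 × 0.92 = 0.782
  temperature drift: 0.25 × 0.58 = 0.145
Bayes factor = 0.782 / 0.145 ≈ 5.39

5.39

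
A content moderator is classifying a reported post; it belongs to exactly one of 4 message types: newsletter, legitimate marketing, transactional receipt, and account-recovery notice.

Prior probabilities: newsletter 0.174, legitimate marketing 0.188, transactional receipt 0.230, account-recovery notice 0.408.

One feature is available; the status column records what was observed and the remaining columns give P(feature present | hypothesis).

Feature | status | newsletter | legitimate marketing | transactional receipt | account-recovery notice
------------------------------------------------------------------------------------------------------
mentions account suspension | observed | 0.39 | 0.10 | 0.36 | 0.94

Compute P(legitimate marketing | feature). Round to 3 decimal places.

Multiply each prior by the likelihood of the feature:
  newsletter: 0.174 × 0.39 = 0.06786
  legitimate marketing: 0.188 × 0.10 = 0.0188
  transactional receipt: 0.230 × 0.36 = 0.0828
  account-recovery notice: 0.408 × 0.94 = 0.38352
Normalizing constant Z = 0.06786 + 0.0188 + 0.0828 + 0.38352 = 0.55298.
P(legitimate marketing | evidence) = 0.0188 / 0.55298 ≈ 0.034.

0.034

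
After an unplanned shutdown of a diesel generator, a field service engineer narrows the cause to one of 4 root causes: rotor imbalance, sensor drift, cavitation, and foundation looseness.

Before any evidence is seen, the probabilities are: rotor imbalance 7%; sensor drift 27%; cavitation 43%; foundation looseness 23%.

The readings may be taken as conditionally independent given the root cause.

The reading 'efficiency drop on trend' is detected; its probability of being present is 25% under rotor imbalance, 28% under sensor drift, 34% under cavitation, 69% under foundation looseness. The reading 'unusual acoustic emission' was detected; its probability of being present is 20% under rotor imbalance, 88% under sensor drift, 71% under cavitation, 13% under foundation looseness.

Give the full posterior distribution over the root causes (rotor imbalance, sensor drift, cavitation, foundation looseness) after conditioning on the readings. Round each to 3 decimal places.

0.018, 0.342, 0.534, 0.106

By Bayes' rule with conditional independence, the unnormalized weight for each hypothesis is prior × ∏ likelihoods:
  rotor imbalance: 0.07 × 0.25 × 0.20 = 0.0035
  sensor drift: 0.27 × 0.28 × 0.88 = 0.066528
  cavitation: 0.43 × 0.34 × 0.71 = 0.1038
  foundation looseness: 0.23 × 0.69 × 0.13 = 0.020631
The unnormalized weights sum to 0.19446.
P(rotor imbalance | evidence) = 0.0035 / 0.19446 ≈ 0.018
P(sensor drift | evidence) = 0.066528 / 0.19446 ≈ 0.342
P(cavitation | evidence) = 0.1038 / 0.19446 ≈ 0.534
P(foundation looseness | evidence) = 0.020631 / 0.19446 ≈ 0.106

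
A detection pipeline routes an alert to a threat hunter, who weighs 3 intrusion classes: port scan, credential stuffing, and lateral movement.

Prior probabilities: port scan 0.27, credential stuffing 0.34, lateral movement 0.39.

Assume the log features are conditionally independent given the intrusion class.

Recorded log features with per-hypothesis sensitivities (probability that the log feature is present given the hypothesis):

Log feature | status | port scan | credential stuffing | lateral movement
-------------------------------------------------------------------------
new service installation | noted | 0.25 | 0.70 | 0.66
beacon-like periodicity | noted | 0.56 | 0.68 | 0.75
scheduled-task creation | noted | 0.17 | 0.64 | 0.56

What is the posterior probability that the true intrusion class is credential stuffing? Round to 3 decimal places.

For each hypothesis, the unnormalized posterior weight is prior × product of the log feature likelihoods:
  port scan: 0.27 × 0.25 × 0.56 × 0.17 = 0.006426
  credential stuffing: 0.34 × 0.70 × 0.68 × 0.64 = 0.10358
  lateral movement: 0.39 × 0.66 × 0.75 × 0.56 = 0.10811
Marginal likelihood of the evidence = 0.21811.
P(credential stuffing | evidence) = 0.10358 / 0.21811 ≈ 0.475.

0.475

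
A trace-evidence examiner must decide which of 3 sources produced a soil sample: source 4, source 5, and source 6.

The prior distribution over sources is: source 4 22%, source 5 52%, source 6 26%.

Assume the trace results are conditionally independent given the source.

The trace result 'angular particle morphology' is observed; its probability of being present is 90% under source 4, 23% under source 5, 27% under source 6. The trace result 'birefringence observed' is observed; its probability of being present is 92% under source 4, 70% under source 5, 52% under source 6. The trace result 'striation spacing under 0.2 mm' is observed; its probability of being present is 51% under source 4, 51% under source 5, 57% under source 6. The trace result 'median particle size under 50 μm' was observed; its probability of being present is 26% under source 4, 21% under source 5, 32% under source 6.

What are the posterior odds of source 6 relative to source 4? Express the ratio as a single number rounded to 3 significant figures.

The normalizing constant cancels in an odds ratio, so compute prior × likelihood for the two hypotheses only:
  source 6: 0.26 × 0.27 × 0.52 × 0.57 × 0.32 = 0.0066583
  source 4: 0.22 × 0.90 × 0.92 × 0.51 × 0.26 = 0.024154
Posterior odds = 0.0066583 / 0.024154 ≈ 0.276.

0.276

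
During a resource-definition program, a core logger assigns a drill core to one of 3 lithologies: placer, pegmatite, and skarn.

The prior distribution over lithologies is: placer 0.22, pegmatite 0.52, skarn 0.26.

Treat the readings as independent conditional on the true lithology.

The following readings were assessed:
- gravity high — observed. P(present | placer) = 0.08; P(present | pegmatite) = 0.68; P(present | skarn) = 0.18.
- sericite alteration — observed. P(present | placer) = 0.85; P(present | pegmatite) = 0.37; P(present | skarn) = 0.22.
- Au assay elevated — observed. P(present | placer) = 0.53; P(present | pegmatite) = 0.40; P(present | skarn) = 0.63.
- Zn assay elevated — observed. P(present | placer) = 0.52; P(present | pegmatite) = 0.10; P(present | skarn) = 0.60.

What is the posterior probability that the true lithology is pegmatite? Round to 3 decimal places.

0.395

For each hypothesis, the unnormalized posterior weight is prior × product of the reading likelihoods:
  placer: 0.22 × 0.08 × 0.85 × 0.53 × 0.52 = 0.004123
  pegmatite: 0.52 × 0.68 × 0.37 × 0.40 × 0.10 = 0.0052333
  skarn: 0.26 × 0.18 × 0.22 × 0.63 × 0.60 = 0.0038919
The unnormalized weights sum to 0.013248.
P(pegmatite | evidence) = 0.0052333 / 0.013248 ≈ 0.395.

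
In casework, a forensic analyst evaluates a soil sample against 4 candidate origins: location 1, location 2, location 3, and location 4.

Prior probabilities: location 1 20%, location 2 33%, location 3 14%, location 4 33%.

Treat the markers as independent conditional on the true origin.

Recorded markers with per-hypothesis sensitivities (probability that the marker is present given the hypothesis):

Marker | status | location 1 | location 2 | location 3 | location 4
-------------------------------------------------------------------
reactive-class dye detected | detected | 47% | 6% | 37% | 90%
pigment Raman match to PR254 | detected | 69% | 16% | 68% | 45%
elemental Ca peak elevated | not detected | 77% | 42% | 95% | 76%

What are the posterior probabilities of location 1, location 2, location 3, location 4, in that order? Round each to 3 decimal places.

0.295, 0.036, 0.035, 0.634

By Bayes' rule with conditional independence, the unnormalized weight for each hypothesis is prior × ∏ likelihoods (using 1 − P(present | H) for each absent marker):
  location 1: 0.20 × 0.47 × 0.69 × (1 − 0.77) = 0.014918
  location 2: 0.33 × 0.06 × 0.16 × (1 − 0.42) = 0.0018374
  location 3: 0.14 × 0.37 × 0.68 × (1 − 0.95) = 0.0017612
  location 4: 0.33 × 0.90 × 0.45 × (1 − 0.76) = 0.032076
Marginal likelihood of the evidence = 0.050592.
P(location 1 | evidence) = 0.014918 / 0.050592 ≈ 0.295
P(location 2 | evidence) = 0.0018374 / 0.050592 ≈ 0.036
P(location 3 | evidence) = 0.0017612 / 0.050592 ≈ 0.035
P(location 4 | evidence) = 0.032076 / 0.050592 ≈ 0.634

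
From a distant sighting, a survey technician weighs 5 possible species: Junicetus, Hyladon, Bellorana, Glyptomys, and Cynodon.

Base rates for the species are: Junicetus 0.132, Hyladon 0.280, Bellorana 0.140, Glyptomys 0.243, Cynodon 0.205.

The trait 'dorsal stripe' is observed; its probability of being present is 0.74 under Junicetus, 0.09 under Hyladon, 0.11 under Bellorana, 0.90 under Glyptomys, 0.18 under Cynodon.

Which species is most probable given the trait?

For each hypothesis, the unnormalized posterior weight is prior × likelihood:
  Junicetus: 0.132 × 0.74 = 0.09768
  Hyladon: 0.280 × 0.09 = 0.0252
  Bellorana: 0.140 × 0.11 = 0.0154
  Glyptomys: 0.243 × 0.90 = 0.2187
  Cynodon: 0.205 × 0.18 = 0.0369
Normalizing constant Z = 0.09768 + 0.0252 + 0.0154 + 0.2187 + 0.0369 = 0.39388.
P(Junicetus | evidence) ≈ 0.09768 / 0.39388 ≈ 0.248
P(Hyladon | evidence) ≈ 0.0252 / 0.39388 ≈ 0.064
P(Bellorana | evidence) ≈ 0.0154 / 0.39388 ≈ 0.039
P(Glyptomys | evidence) ≈ 0.2187 / 0.39388 ≈ 0.555
P(Cynodon | evidence) ≈ 0.0369 / 0.39388 ≈ 0.094
The largest is 0.555, so Glyptomys is most probable.

Glyptomys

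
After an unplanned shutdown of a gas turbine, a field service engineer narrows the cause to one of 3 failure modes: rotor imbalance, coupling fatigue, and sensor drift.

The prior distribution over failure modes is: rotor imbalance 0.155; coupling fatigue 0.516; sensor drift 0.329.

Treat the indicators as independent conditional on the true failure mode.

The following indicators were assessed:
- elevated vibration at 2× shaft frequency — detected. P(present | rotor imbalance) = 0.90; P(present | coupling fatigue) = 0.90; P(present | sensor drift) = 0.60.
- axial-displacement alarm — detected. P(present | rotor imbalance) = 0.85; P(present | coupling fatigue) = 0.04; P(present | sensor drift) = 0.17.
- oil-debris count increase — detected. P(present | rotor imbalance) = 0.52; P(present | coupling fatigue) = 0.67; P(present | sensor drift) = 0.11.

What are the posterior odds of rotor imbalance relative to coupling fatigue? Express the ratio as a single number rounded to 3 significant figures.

4.95

The normalizing constant cancels in an odds ratio, so compute prior × likelihood for the two hypotheses only:
  rotor imbalance: 0.155 × 0.90 × 0.85 × 0.52 = 0.061659
  coupling fatigue: 0.516 × 0.90 × 0.04 × 0.67 = 0.012446
Posterior odds = 0.061659 / 0.012446 ≈ 4.95.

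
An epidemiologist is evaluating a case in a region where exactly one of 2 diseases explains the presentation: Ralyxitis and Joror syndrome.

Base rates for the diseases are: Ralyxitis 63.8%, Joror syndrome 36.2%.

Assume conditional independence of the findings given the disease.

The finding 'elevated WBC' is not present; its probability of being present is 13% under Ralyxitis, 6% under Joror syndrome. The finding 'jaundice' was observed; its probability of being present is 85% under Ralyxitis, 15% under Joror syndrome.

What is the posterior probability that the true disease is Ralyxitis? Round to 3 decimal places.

0.902

Multiply each prior by the joint likelihood of the evidence pattern (using 1 − P(present | H) for each absent finding):
  Ralyxitis: 0.638 × (1 − 0.13) × 0.85 = 0.4718
  Joror syndrome: 0.362 × (1 − 0.06) × 0.15 = 0.051042
The unnormalized weights sum to 0.52284.
P(Ralyxitis | evidence) = 0.4718 / 0.52284 ≈ 0.902.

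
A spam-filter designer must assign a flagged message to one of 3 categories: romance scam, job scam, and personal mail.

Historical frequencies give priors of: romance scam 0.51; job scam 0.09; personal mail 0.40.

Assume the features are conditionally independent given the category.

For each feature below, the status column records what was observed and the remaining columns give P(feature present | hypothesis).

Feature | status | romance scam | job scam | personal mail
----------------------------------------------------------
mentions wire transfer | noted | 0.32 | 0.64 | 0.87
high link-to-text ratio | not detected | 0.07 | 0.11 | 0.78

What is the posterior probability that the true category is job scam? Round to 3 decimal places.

By Bayes' rule with conditional independence, the unnormalized weight for each hypothesis is prior × ∏ likelihoods (using 1 − P(present | H) for each absent feature):
  romance scam: 0.51 × 0.32 × (1 − 0.07) = 0.15178
  job scam: 0.09 × 0.64 × (1 − 0.11) = 0.051264
  personal mail: 0.40 × 0.87 × (1 − 0.78) = 0.07656
Marginal likelihood of the evidence = 0.2796.
P(job scam | evidence) = 0.051264 / 0.2796 ≈ 0.183.

0.183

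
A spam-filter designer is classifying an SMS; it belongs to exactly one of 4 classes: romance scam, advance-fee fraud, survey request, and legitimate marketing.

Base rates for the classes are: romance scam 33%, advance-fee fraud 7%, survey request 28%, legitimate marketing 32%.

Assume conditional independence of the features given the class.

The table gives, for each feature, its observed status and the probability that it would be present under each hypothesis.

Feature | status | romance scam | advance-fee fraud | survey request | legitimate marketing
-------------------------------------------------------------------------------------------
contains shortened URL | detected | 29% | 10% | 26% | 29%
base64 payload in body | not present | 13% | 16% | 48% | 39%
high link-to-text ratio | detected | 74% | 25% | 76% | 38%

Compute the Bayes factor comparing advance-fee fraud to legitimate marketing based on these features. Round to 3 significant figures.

0.312

The Bayes factor is the ratio of the joint likelihoods of the feature pattern under the two hypotheses (using 1 − P(present | H) for each absent feature).
  advance-fee fraud: 0.10 × (1 − 0.16) × 0.25 = 0.021
  legitimate marketing: 0.29 × (1 − 0.39) × 0.38 = 0.067222
Bayes factor = 0.021 / 0.067222 ≈ 0.312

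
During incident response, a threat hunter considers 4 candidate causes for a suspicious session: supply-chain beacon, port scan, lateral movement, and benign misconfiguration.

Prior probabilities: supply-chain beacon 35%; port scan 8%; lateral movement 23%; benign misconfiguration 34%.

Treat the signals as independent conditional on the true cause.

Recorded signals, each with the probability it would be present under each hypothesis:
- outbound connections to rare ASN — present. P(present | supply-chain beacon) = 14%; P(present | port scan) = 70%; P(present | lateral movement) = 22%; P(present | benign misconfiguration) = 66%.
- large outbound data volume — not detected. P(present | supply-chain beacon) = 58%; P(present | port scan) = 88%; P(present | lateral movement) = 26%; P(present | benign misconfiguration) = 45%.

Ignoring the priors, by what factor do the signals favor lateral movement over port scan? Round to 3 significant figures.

Joint likelihood of the signal pattern under each hypothesis (using 1 − P(present | H) for each absent signal):
  lateral movement: 0.22 × (1 − 0.26) = 0.1628
  port scan: 0.70 × (1 − 0.88) = 0.084
Bayes factor = 0.1628 / 0.084 ≈ 1.94

1.94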